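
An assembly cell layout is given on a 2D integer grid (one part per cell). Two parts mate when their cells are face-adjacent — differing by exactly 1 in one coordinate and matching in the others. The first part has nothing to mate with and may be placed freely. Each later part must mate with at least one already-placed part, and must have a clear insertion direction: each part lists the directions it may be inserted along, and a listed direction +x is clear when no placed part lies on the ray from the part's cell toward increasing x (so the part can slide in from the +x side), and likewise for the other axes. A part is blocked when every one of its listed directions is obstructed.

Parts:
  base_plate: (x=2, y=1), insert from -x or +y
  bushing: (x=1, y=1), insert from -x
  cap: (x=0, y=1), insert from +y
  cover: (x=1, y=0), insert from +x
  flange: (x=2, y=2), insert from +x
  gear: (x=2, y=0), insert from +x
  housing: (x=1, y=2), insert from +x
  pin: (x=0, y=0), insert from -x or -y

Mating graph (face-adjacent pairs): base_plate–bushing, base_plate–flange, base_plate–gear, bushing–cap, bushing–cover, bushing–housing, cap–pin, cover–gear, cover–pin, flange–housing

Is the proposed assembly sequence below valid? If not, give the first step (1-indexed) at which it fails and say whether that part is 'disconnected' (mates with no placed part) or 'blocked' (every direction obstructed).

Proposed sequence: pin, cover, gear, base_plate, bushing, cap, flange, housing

Invalid at step 8 (blocked)

1. pin@(0, 0) [-x clear] — {pin}
2. cover@(1, 0) [+x clear] — {cover, pin}
3. gear@(2, 0) [+x clear] — {cover, gear, pin}
4. base_plate@(2, 1) [-x clear] — {base_plate, cover, gear, pin}
5. bushing@(1, 1) [-x clear] — {base_plate, bushing, cover, gear, pin}
6. cap@(0, 1) [+y clear] — {base_plate, bushing, cap, cover, gear, pin}
7. flange@(2, 2) [+x clear] — {base_plate, bushing, cap, cover, flange, gear, pin}
8. housing@(1, 2) — +x all obstructed ⇒ blocked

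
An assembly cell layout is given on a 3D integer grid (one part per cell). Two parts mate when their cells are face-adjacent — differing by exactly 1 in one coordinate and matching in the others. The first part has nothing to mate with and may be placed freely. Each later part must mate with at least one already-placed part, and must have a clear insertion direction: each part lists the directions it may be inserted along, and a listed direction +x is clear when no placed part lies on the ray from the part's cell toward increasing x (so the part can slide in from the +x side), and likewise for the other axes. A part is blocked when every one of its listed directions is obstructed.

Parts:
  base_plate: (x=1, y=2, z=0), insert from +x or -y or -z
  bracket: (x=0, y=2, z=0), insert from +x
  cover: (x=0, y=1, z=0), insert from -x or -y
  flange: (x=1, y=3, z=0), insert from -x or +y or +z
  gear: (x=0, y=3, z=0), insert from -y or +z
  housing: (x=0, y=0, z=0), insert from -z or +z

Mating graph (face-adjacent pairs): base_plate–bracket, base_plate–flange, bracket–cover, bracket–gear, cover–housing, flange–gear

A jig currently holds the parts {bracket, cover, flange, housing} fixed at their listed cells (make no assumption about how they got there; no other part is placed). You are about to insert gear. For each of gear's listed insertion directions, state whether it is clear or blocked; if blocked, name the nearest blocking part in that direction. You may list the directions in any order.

+z: clear; -y: blocked by bracket

-y: nearest on ray is bracket@(0, 2, 0) ⇒ blocked
+z: ray from gear(0, 3, 0) has no placed part ⇒ clear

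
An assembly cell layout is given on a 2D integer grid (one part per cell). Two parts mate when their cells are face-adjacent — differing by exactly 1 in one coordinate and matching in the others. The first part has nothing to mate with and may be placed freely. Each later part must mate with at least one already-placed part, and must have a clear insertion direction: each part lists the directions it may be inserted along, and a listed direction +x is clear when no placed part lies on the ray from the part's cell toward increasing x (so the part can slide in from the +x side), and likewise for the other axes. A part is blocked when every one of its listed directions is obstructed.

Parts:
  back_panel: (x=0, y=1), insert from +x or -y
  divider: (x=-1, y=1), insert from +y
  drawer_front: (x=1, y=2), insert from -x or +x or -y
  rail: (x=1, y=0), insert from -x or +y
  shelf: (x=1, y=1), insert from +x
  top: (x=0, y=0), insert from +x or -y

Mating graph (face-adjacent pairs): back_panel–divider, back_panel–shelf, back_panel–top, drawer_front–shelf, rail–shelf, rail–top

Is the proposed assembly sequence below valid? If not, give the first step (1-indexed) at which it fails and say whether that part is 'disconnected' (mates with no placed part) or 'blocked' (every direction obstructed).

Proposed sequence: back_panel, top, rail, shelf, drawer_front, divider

Valid

1. back_panel@(0, 1) [+x clear] — {back_panel}
2. top@(0, 0) [+x clear] — {back_panel, top}
3. rail@(1, 0) [+y clear] — {back_panel, rail, top}
4. shelf@(1, 1) [+x clear] — {back_panel, rail, shelf, top}
5. drawer_front@(1, 2) [-x clear] — {back_panel, drawer_front, rail, shelf, top}
6. divider@(-1, 1) [+y clear] — {back_panel, divider, drawer_front, rail, shelf, top}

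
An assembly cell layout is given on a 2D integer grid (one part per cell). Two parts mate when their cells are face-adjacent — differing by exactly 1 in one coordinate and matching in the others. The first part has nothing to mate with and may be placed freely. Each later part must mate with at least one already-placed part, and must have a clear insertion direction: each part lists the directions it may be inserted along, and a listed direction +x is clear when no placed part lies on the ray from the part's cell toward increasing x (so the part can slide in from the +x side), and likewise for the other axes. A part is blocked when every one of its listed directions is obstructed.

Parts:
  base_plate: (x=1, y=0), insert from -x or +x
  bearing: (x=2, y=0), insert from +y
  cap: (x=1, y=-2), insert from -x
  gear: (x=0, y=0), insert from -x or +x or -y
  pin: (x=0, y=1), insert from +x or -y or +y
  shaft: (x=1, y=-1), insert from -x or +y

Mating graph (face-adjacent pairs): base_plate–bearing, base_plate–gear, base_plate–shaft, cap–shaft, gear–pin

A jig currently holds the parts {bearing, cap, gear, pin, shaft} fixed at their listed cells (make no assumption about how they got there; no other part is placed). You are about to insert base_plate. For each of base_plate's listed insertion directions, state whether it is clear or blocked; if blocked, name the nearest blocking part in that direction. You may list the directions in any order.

+x: blocked by bearing; -x: blocked by gear

-x: nearest on ray is gear@(0, 0) ⇒ blocked
+x: nearest on ray is bearing@(2, 0) ⇒ blocked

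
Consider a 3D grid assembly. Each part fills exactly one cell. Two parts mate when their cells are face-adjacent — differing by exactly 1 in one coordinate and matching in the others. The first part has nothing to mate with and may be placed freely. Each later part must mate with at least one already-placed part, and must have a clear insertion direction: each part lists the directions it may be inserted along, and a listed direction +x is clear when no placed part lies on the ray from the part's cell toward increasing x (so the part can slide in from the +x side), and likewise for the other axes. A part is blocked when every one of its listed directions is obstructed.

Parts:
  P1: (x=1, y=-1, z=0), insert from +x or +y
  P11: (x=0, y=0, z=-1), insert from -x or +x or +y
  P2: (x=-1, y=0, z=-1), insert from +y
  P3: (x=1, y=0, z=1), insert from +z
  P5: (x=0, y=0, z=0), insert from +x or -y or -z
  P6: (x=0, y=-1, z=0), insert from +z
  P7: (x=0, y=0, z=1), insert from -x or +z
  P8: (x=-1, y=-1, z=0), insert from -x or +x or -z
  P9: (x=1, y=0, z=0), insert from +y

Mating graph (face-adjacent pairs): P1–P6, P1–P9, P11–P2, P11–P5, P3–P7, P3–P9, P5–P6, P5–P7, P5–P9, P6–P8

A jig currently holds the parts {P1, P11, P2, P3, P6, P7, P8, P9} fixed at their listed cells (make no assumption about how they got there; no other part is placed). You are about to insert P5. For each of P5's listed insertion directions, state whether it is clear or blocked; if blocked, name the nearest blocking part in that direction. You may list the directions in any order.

+x: nearest on ray is P9@(1, 0, 0) ⇒ blocked
-y: nearest on ray is P6@(0, -1, 0) ⇒ blocked
-z: nearest on ray is P11@(0, 0, -1) ⇒ blocked

+x: blocked by P9; -y: blocked by P6; -z: blocked by P11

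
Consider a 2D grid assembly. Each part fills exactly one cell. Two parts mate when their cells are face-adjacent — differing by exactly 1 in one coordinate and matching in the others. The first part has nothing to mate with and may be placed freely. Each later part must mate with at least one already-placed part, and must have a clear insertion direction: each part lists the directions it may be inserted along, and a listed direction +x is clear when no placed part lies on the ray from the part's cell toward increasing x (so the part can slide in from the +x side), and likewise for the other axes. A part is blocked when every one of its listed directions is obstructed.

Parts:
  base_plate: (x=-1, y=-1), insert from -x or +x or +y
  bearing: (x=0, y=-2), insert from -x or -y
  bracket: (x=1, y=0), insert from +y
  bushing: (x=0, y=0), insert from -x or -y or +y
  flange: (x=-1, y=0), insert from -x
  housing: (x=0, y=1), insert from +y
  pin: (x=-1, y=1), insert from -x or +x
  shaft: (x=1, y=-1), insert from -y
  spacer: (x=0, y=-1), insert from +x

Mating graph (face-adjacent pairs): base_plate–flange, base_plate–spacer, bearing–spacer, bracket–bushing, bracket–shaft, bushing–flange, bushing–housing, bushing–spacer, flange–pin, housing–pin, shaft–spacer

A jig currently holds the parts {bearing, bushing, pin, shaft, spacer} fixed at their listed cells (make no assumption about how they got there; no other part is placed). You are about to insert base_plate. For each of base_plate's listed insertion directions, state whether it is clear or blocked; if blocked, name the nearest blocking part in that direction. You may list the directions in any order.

+x: blocked by spacer; +y: blocked by pin; -x: clear

-x: ray from base_plate(-1, -1) has no placed part ⇒ clear
+x: nearest on ray is spacer@(0, -1) ⇒ blocked
+y: nearest on ray is pin@(-1, 1) ⇒ blocked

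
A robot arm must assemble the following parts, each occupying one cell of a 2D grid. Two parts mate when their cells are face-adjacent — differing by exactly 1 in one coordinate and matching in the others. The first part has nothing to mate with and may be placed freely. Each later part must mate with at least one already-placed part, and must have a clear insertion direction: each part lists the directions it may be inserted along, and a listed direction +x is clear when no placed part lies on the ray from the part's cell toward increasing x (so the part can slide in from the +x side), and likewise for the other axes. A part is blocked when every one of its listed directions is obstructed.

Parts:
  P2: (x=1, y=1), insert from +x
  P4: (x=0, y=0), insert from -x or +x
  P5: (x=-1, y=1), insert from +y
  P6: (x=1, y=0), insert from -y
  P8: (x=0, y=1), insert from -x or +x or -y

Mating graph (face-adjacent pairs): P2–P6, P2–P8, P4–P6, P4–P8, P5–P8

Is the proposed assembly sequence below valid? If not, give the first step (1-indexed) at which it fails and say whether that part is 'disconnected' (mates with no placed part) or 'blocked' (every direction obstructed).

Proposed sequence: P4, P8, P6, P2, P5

1. P4@(0, 0) [-x clear] — {P4}
2. P8@(0, 1) [-x clear] — {P4, P8}
3. P6@(1, 0) [-y clear] — {P4, P6, P8}
4. P2@(1, 1) [+x clear] — {P2, P4, P6, P8}
5. P5@(-1, 1) [+y clear] — {P2, P4, P5, P6, P8}

Valid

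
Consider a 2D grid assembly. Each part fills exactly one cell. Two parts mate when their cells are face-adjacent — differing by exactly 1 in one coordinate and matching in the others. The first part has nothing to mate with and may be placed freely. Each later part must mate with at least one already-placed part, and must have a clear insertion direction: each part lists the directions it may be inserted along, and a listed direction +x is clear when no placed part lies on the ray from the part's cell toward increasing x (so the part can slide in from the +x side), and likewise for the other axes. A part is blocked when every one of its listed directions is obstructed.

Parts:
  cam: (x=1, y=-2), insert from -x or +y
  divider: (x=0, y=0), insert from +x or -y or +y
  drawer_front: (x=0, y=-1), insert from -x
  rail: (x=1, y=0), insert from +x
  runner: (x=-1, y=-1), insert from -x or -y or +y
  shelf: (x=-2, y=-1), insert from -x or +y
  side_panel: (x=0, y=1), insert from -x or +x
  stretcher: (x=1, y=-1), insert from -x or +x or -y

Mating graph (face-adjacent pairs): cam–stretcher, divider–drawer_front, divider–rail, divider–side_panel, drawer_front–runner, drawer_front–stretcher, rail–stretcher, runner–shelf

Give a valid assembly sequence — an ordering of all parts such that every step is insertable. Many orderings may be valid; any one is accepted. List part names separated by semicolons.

1. rail@(1, 0) [+x clear] — {rail}
2. divider@(0, 0) [-y clear] — {divider, rail}
3. drawer_front@(0, -1) [-x clear] — {divider, drawer_front, rail}
4. stretcher@(1, -1) [+x clear] — {divider, drawer_front, rail, stretcher}
5. cam@(1, -2) [-x clear] — {cam, divider, drawer_front, rail, stretcher}
6. runner@(-1, -1) [-x clear] — {cam, divider, drawer_front, rail, runner, stretcher}
7. shelf@(-2, -1) [-x clear] — {cam, divider, drawer_front, rail, runner, shelf, stretcher}
8. side_panel@(0, 1) [-x clear] — {cam, divider, drawer_front, rail, runner, shelf, side_panel, stretcher}

rail; divider; drawer_front; stretcher; cam; runner; shelf; side_panel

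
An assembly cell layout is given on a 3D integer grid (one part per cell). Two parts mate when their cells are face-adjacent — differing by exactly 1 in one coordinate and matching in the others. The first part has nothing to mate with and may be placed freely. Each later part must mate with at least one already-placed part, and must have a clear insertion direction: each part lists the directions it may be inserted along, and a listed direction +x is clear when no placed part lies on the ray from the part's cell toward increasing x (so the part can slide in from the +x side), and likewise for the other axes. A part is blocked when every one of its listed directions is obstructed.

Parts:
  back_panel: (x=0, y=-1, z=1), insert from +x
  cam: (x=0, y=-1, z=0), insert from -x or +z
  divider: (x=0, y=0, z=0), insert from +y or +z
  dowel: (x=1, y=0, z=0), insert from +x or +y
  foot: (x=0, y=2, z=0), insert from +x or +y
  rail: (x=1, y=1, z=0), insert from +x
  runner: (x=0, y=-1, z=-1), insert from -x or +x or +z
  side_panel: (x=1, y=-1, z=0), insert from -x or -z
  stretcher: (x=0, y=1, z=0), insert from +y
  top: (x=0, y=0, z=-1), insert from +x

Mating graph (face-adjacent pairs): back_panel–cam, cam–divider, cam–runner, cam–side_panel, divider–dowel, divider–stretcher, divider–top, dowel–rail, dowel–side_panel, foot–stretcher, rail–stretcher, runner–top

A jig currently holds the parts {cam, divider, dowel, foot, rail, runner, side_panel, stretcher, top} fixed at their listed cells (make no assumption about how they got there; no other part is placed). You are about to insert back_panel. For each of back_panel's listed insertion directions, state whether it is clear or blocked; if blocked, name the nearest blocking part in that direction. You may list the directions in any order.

+x: ray from back_panel(0, -1, 1) has no placed part ⇒ clear

+x: clear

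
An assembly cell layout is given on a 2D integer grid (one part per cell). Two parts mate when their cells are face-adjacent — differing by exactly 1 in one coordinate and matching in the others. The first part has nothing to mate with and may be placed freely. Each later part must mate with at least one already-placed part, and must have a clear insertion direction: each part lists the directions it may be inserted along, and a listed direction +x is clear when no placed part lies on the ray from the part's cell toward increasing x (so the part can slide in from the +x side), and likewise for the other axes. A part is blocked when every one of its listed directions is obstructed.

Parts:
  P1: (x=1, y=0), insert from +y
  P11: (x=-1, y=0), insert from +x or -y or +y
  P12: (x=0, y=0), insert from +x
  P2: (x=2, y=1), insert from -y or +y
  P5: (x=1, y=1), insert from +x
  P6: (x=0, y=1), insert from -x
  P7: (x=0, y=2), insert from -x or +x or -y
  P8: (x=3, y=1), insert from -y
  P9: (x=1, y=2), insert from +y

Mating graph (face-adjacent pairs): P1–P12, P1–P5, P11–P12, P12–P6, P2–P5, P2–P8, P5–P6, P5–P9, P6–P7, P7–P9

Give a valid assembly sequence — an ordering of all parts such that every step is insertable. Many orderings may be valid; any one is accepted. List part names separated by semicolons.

1. P7@(0, 2) [-x clear] — {P7}
2. P6@(0, 1) [-x clear] — {P6, P7}
3. P12@(0, 0) [+x clear] — {P12, P6, P7}
4. P11@(-1, 0) [-y clear] — {P11, P12, P6, P7}
5. P1@(1, 0) [+y clear] — {P1, P11, P12, P6, P7}
6. P9@(1, 2) [+y clear] — {P1, P11, P12, P6, P7, P9}
7. P5@(1, 1) [+x clear] — {P1, P11, P12, P5, P6, P7, P9}
8. P2@(2, 1) [-y clear] — {P1, P11, P12, P2, P5, P6, P7, P9}
9. P8@(3, 1) [-y clear] — {P1, P11, P12, P2, P5, P6, P7, P8, P9}

P7; P6; P12; P11; P1; P9; P5; P2; P8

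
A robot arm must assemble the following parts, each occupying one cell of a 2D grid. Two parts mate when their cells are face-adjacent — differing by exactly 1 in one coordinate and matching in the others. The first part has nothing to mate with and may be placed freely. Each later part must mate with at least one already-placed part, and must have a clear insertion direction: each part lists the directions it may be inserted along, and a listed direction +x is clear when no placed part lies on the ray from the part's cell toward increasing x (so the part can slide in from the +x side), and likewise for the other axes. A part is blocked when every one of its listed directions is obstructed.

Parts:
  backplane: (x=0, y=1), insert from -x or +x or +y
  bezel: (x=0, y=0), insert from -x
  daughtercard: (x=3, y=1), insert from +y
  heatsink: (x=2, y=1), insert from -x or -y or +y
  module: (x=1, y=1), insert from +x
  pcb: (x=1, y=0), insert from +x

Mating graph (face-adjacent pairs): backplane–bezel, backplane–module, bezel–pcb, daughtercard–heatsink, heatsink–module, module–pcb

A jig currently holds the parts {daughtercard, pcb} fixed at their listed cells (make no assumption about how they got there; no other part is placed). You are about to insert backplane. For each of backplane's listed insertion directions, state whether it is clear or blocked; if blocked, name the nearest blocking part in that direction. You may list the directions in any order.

+x: blocked by daughtercard; +y: clear; -x: clear

-x: ray from backplane(0, 1) has no placed part ⇒ clear
+x: nearest on ray is daughtercard@(3, 1) ⇒ blocked
+y: ray from backplane(0, 1) has no placed part ⇒ clear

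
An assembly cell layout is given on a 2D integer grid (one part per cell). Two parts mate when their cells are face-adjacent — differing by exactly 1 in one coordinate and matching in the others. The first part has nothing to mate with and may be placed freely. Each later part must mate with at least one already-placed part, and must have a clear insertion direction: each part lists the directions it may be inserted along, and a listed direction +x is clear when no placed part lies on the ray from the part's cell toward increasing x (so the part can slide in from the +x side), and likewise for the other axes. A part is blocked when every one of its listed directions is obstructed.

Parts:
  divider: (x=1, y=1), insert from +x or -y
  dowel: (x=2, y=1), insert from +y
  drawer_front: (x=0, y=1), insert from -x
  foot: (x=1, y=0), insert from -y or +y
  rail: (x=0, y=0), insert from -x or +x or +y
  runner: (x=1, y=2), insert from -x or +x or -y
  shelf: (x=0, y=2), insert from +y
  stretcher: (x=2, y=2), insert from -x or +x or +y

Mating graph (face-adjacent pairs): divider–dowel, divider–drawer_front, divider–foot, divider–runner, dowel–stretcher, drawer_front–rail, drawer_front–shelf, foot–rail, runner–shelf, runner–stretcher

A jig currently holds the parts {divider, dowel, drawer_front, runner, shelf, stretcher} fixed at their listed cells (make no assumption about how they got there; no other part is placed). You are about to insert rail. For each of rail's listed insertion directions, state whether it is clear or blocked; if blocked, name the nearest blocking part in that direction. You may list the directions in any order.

+x: clear; +y: blocked by drawer_front; -x: clear

-x: ray from rail(0, 0) has no placed part ⇒ clear
+x: ray from rail(0, 0) has no placed part ⇒ clear
+y: nearest on ray is drawer_front@(0, 1) ⇒ blocked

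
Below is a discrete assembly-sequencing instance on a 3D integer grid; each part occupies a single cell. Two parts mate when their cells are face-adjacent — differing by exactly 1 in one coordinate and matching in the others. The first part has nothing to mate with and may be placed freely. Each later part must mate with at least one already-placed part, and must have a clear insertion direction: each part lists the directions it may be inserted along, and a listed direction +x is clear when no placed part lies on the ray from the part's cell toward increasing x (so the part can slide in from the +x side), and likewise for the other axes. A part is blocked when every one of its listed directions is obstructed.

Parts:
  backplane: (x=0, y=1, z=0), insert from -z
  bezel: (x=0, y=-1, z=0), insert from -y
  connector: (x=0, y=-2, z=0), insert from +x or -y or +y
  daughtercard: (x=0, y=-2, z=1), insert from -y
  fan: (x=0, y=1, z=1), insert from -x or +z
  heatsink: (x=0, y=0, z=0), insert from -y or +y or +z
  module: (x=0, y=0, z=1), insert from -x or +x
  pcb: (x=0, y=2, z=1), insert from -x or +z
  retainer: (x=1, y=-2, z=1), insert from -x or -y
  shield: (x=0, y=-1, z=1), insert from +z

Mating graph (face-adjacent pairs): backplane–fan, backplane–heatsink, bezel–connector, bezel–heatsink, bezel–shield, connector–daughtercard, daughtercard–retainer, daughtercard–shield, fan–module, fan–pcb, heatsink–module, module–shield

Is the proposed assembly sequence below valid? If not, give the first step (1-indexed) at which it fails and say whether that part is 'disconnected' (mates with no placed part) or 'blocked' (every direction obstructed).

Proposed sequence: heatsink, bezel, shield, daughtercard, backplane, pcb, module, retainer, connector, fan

Invalid at step 6 (disconnected)

1. heatsink@(0, 0, 0) [-y clear] — {heatsink}
2. bezel@(0, -1, 0) [-y clear] — {bezel, heatsink}
3. shield@(0, -1, 1) [+z clear] — {bezel, heatsink, shield}
4. daughtercard@(0, -2, 1) [-y clear] — {bezel, daughtercard, heatsink, shield}
5. backplane@(0, 1, 0) [-z clear] — {backplane, bezel, daughtercard, heatsink, shield}
6. pcb@(0, 2, 1) — no placed neighbour ⇒ disconnected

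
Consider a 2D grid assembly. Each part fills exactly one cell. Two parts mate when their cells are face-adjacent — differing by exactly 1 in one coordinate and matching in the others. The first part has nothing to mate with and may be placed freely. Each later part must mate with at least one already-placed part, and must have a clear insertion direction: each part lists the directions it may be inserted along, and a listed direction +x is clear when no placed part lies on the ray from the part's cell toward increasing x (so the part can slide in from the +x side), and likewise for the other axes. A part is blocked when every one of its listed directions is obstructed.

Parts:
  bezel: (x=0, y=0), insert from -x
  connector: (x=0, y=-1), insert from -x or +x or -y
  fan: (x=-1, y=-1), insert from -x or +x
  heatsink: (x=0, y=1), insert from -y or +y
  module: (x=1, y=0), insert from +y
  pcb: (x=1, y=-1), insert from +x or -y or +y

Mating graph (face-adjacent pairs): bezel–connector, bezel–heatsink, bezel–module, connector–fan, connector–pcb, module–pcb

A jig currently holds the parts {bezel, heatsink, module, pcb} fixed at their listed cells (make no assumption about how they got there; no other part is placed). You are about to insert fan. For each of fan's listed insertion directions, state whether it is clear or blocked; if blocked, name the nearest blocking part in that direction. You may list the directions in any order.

-x: ray from fan(-1, -1) has no placed part ⇒ clear
+x: nearest on ray is pcb@(1, -1) ⇒ blocked

+x: blocked by pcb; -x: clear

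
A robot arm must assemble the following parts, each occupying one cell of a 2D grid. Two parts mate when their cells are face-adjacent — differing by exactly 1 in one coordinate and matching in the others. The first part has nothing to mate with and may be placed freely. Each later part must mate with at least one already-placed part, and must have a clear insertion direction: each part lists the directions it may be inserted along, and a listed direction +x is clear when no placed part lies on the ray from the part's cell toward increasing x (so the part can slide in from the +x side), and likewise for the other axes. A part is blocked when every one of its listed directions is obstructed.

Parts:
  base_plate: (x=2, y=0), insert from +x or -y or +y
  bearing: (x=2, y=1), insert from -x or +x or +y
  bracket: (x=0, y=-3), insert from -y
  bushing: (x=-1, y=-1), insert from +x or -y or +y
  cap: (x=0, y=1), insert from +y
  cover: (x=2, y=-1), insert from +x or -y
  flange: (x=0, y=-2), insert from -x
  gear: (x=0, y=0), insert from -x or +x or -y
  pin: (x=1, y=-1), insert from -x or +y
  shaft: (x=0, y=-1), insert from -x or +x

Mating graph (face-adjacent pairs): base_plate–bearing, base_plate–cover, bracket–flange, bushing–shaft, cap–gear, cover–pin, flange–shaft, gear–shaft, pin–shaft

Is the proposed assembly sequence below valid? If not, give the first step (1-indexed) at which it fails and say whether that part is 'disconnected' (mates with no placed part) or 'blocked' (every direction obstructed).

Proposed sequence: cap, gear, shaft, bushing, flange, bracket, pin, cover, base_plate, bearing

Valid

1. cap@(0, 1) [+y clear] — {cap}
2. gear@(0, 0) [-x clear] — {cap, gear}
3. shaft@(0, -1) [-x clear] — {cap, gear, shaft}
4. bushing@(-1, -1) [-y clear] — {bushing, cap, gear, shaft}
5. flange@(0, -2) [-x clear] — {bushing, cap, flange, gear, shaft}
6. bracket@(0, -3) [-y clear] — {bracket, bushing, cap, flange, gear, shaft}
7. pin@(1, -1) [+y clear] — {bracket, bushing, cap, flange, gear, pin, shaft}
8. cover@(2, -1) [+x clear] — {bracket, bushing, cap, cover, flange, gear, pin, shaft}
9. base_plate@(2, 0) [+x clear] — {base_plate, bracket, bushing, cap, cover, flange, gear, pin, shaft}
10. bearing@(2, 1) [+x clear] — {base_plate, bearing, bracket, bushing, cap, cover, flange, gear, pin, shaft}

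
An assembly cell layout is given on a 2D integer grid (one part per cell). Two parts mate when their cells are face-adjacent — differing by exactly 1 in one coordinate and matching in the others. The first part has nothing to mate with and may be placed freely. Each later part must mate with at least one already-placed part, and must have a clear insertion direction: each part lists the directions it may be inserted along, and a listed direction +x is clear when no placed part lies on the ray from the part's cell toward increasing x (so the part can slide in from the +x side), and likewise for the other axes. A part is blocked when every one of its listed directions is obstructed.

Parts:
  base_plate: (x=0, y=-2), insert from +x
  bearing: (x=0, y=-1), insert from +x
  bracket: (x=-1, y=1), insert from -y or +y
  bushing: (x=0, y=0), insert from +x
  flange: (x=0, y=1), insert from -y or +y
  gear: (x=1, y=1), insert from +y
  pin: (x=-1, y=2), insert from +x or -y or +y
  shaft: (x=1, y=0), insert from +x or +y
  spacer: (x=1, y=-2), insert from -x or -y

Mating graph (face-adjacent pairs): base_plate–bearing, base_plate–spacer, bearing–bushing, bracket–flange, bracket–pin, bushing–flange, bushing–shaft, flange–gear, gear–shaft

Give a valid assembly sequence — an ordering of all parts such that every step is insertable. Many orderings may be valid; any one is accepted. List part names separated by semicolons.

gear; flange; bushing; shaft; bearing; base_plate; spacer; bracket; pin

1. gear@(1, 1) [+y clear] — {gear}
2. flange@(0, 1) [-y clear] — {flange, gear}
3. bushing@(0, 0) [+x clear] — {bushing, flange, gear}
4. shaft@(1, 0) [+x clear] — {bushing, flange, gear, shaft}
5. bearing@(0, -1) [+x clear] — {bearing, bushing, flange, gear, shaft}
6. base_plate@(0, -2) [+x clear] — {base_plate, bearing, bushing, flange, gear, shaft}
7. spacer@(1, -2) [-y clear] — {base_plate, bearing, bushing, flange, gear, shaft, spacer}
8. bracket@(-1, 1) [-y clear] — {base_plate, bearing, bracket, bushing, flange, gear, shaft, spacer}
9. pin@(-1, 2) [+x clear] — {base_plate, bearing, bracket, bushing, flange, gear, pin, shaft, spacer}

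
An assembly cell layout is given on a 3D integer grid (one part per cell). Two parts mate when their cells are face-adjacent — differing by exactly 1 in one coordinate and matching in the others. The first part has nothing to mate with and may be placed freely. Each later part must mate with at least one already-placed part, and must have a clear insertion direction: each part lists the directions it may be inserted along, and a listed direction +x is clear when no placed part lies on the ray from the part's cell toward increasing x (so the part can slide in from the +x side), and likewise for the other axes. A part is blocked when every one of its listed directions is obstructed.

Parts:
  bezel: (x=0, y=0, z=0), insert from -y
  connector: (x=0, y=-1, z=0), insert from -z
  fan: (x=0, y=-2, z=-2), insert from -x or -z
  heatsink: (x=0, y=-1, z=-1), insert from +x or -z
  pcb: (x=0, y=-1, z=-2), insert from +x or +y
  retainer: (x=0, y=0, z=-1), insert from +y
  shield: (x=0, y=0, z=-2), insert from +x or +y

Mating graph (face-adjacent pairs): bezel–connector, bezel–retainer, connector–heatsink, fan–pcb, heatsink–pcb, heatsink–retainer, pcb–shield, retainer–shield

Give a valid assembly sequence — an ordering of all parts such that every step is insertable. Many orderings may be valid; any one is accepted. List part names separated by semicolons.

shield; retainer; bezel; connector; heatsink; pcb; fan

1. shield@(0, 0, -2) [+x clear] — {shield}
2. retainer@(0, 0, -1) [+y clear] — {retainer, shield}
3. bezel@(0, 0, 0) [-y clear] — {bezel, retainer, shield}
4. connector@(0, -1, 0) [-z clear] — {bezel, connector, retainer, shield}
5. heatsink@(0, -1, -1) [+x clear] — {bezel, connector, heatsink, retainer, shield}
6. pcb@(0, -1, -2) [+x clear] — {bezel, connector, heatsink, pcb, retainer, shield}
7. fan@(0, -2, -2) [-x clear] — {bezel, connector, fan, heatsink, pcb, retainer, shield}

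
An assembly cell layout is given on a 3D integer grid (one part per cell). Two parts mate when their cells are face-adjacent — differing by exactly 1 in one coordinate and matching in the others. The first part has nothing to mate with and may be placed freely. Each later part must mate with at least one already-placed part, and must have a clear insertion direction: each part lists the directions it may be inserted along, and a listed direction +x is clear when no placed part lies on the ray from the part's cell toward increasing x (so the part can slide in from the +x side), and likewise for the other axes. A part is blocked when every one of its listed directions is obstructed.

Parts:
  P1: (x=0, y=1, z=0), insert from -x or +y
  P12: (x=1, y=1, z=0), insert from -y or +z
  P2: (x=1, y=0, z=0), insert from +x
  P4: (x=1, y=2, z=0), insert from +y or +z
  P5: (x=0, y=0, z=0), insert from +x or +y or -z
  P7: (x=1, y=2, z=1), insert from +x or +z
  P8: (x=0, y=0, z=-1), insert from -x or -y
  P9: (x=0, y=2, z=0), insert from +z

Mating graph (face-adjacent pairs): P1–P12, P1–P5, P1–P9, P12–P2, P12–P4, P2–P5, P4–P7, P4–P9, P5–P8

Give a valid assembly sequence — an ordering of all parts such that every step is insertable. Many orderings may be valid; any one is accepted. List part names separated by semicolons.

1. P12@(1, 1, 0) [-y clear] — {P12}
2. P2@(1, 0, 0) [+x clear] — {P12, P2}
3. P5@(0, 0, 0) [+y clear] — {P12, P2, P5}
4. P1@(0, 1, 0) [-x clear] — {P1, P12, P2, P5}
5. P8@(0, 0, -1) [-x clear] — {P1, P12, P2, P5, P8}
6. P4@(1, 2, 0) [+y clear] — {P1, P12, P2, P4, P5, P8}
7. P7@(1, 2, 1) [+x clear] — {P1, P12, P2, P4, P5, P7, P8}
8. P9@(0, 2, 0) [+z clear] — {P1, P12, P2, P4, P5, P7, P8, P9}

P12; P2; P5; P1; P8; P4; P7; P9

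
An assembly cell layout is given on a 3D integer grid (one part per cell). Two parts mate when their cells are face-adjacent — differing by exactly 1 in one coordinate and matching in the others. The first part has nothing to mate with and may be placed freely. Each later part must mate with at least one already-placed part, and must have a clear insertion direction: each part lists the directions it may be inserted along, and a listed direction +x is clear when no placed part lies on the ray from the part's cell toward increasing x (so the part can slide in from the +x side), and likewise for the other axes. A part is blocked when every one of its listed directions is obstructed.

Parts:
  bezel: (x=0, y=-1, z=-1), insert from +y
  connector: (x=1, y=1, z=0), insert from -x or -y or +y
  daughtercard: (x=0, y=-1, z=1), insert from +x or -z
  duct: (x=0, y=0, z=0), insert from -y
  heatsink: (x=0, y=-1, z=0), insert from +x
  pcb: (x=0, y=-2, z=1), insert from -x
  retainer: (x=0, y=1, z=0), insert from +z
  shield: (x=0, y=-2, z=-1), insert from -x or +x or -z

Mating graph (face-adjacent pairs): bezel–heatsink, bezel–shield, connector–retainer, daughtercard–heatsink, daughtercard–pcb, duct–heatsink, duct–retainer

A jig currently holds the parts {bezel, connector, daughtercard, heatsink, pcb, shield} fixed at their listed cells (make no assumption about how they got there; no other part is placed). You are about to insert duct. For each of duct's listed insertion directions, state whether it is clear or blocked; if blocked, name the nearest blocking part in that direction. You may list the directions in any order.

-y: nearest on ray is heatsink@(0, -1, 0) ⇒ blocked

-y: blocked by heatsink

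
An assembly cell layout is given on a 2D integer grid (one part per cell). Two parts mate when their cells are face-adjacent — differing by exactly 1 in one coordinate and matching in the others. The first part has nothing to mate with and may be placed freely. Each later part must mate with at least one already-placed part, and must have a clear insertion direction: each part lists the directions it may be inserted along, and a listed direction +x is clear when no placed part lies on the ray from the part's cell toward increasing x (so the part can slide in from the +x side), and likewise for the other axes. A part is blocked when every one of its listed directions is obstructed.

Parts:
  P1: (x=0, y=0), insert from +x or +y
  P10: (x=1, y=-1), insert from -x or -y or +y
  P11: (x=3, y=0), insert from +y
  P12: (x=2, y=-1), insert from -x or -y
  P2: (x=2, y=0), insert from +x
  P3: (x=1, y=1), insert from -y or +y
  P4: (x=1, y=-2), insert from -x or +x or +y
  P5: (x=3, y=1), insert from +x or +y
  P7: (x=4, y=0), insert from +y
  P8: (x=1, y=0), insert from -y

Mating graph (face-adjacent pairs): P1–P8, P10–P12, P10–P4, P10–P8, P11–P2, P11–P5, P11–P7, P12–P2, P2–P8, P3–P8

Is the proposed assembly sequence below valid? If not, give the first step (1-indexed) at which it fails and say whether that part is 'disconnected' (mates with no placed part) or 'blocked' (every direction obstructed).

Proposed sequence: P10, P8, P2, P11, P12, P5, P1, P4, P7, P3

1. P10@(1, -1) [-x clear] — {P10}
2. P8@(1, 0) — -y all obstructed ⇒ blocked

Invalid at step 2 (blocked)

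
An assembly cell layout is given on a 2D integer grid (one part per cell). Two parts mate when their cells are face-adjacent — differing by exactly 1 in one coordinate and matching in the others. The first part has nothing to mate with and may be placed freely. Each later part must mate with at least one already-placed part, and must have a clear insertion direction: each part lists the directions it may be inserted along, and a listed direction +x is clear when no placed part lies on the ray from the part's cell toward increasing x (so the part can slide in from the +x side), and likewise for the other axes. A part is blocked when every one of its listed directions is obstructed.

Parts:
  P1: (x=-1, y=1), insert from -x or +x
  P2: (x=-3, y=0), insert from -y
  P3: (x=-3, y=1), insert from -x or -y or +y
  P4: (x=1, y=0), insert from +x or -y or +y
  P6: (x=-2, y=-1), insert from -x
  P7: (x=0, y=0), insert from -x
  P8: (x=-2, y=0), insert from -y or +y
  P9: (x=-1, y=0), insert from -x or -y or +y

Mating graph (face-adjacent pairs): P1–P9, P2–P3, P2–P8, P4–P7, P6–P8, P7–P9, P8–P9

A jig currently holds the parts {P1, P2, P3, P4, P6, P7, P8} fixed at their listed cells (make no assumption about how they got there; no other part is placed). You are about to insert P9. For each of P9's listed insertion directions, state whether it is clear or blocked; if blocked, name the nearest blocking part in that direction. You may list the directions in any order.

+y: blocked by P1; -x: blocked by P8; -y: clear

-x: nearest on ray is P8@(-2, 0) ⇒ blocked
-y: ray from P9(-1, 0) has no placed part ⇒ clear
+y: nearest on ray is P1@(-1, 1) ⇒ blocked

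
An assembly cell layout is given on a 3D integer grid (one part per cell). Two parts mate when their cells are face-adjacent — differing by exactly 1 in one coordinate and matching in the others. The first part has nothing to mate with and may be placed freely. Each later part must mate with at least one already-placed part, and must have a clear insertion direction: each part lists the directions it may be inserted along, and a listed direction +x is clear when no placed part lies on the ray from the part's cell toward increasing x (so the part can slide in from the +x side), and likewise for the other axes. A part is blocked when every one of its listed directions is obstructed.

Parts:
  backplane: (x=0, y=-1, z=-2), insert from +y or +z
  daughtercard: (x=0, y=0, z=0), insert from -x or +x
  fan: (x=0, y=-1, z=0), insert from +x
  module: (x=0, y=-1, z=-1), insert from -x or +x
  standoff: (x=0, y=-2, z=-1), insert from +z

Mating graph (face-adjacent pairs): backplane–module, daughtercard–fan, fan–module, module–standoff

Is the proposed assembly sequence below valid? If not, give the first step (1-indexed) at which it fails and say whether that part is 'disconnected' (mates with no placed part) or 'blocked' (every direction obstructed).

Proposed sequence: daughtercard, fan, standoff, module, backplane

Invalid at step 3 (disconnected)

1. daughtercard@(0, 0, 0) [-x clear] — {daughtercard}
2. fan@(0, -1, 0) [+x clear] — {daughtercard, fan}
3. standoff@(0, -2, -1) — no placed neighbour ⇒ disconnected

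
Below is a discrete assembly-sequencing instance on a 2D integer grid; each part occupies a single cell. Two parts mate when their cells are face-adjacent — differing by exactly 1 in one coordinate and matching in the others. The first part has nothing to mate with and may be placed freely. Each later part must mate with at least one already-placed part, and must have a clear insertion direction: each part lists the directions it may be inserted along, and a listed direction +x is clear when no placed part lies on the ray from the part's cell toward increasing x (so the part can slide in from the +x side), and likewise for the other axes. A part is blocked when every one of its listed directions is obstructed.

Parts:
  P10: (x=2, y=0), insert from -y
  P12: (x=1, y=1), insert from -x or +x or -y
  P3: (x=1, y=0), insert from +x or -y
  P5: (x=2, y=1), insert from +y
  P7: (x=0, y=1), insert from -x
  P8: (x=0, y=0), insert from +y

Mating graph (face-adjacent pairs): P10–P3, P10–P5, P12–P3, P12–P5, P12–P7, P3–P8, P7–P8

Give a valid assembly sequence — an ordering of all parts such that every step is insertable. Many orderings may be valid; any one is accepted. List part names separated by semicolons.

P3; P8; P7; P12; P5; P10

1. P3@(1, 0) [+x clear] — {P3}
2. P8@(0, 0) [+y clear] — {P3, P8}
3. P7@(0, 1) [-x clear] — {P3, P7, P8}
4. P12@(1, 1) [+x clear] — {P12, P3, P7, P8}
5. P5@(2, 1) [+y clear] — {P12, P3, P5, P7, P8}
6. P10@(2, 0) [-y clear] — {P10, P12, P3, P5, P7, P8}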